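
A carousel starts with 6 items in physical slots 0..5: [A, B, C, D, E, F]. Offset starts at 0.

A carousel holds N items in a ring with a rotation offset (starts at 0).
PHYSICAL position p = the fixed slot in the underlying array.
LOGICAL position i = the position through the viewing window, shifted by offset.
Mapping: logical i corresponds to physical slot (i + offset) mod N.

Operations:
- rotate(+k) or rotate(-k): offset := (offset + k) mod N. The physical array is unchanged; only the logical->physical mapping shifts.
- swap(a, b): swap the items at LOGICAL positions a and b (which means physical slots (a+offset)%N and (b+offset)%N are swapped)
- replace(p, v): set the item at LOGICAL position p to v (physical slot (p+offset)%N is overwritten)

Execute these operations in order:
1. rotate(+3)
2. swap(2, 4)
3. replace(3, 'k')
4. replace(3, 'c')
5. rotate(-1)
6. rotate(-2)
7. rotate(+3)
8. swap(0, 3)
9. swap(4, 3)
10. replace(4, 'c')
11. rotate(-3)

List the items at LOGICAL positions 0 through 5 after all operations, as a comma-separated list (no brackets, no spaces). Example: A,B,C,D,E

After op 1 (rotate(+3)): offset=3, physical=[A,B,C,D,E,F], logical=[D,E,F,A,B,C]
After op 2 (swap(2, 4)): offset=3, physical=[A,F,C,D,E,B], logical=[D,E,B,A,F,C]
After op 3 (replace(3, 'k')): offset=3, physical=[k,F,C,D,E,B], logical=[D,E,B,k,F,C]
After op 4 (replace(3, 'c')): offset=3, physical=[c,F,C,D,E,B], logical=[D,E,B,c,F,C]
After op 5 (rotate(-1)): offset=2, physical=[c,F,C,D,E,B], logical=[C,D,E,B,c,F]
After op 6 (rotate(-2)): offset=0, physical=[c,F,C,D,E,B], logical=[c,F,C,D,E,B]
After op 7 (rotate(+3)): offset=3, physical=[c,F,C,D,E,B], logical=[D,E,B,c,F,C]
After op 8 (swap(0, 3)): offset=3, physical=[D,F,C,c,E,B], logical=[c,E,B,D,F,C]
After op 9 (swap(4, 3)): offset=3, physical=[F,D,C,c,E,B], logical=[c,E,B,F,D,C]
After op 10 (replace(4, 'c')): offset=3, physical=[F,c,C,c,E,B], logical=[c,E,B,F,c,C]
After op 11 (rotate(-3)): offset=0, physical=[F,c,C,c,E,B], logical=[F,c,C,c,E,B]

Answer: F,c,C,c,E,B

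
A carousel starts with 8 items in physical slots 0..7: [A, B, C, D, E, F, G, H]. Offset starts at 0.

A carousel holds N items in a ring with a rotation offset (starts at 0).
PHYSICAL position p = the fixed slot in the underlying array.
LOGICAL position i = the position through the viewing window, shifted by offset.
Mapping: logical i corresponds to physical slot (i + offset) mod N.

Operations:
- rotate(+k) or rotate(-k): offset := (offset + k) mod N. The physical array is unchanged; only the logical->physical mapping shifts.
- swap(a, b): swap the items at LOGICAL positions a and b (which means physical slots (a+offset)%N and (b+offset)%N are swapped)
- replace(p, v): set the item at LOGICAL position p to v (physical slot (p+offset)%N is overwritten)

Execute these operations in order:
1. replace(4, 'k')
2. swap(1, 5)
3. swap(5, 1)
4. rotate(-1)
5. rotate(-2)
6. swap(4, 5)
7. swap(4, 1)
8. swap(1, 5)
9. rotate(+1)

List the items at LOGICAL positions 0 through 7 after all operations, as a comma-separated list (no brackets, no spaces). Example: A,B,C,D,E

Answer: B,H,A,G,C,D,k,F

Derivation:
After op 1 (replace(4, 'k')): offset=0, physical=[A,B,C,D,k,F,G,H], logical=[A,B,C,D,k,F,G,H]
After op 2 (swap(1, 5)): offset=0, physical=[A,F,C,D,k,B,G,H], logical=[A,F,C,D,k,B,G,H]
After op 3 (swap(5, 1)): offset=0, physical=[A,B,C,D,k,F,G,H], logical=[A,B,C,D,k,F,G,H]
After op 4 (rotate(-1)): offset=7, physical=[A,B,C,D,k,F,G,H], logical=[H,A,B,C,D,k,F,G]
After op 5 (rotate(-2)): offset=5, physical=[A,B,C,D,k,F,G,H], logical=[F,G,H,A,B,C,D,k]
After op 6 (swap(4, 5)): offset=5, physical=[A,C,B,D,k,F,G,H], logical=[F,G,H,A,C,B,D,k]
After op 7 (swap(4, 1)): offset=5, physical=[A,G,B,D,k,F,C,H], logical=[F,C,H,A,G,B,D,k]
After op 8 (swap(1, 5)): offset=5, physical=[A,G,C,D,k,F,B,H], logical=[F,B,H,A,G,C,D,k]
After op 9 (rotate(+1)): offset=6, physical=[A,G,C,D,k,F,B,H], logical=[B,H,A,G,C,D,k,F]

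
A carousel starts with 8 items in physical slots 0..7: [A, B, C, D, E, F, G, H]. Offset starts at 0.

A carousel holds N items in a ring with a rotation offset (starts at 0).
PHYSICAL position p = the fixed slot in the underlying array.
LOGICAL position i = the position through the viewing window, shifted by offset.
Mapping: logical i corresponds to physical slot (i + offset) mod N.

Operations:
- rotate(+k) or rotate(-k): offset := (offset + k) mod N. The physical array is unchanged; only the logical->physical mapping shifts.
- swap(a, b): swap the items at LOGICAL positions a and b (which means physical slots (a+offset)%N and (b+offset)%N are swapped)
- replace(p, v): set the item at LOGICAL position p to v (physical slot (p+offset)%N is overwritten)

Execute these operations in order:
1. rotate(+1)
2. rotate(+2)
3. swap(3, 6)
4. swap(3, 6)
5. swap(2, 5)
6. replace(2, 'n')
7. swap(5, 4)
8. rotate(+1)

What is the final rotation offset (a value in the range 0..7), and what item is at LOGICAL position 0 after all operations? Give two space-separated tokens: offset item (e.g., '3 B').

Answer: 4 E

Derivation:
After op 1 (rotate(+1)): offset=1, physical=[A,B,C,D,E,F,G,H], logical=[B,C,D,E,F,G,H,A]
After op 2 (rotate(+2)): offset=3, physical=[A,B,C,D,E,F,G,H], logical=[D,E,F,G,H,A,B,C]
After op 3 (swap(3, 6)): offset=3, physical=[A,G,C,D,E,F,B,H], logical=[D,E,F,B,H,A,G,C]
After op 4 (swap(3, 6)): offset=3, physical=[A,B,C,D,E,F,G,H], logical=[D,E,F,G,H,A,B,C]
After op 5 (swap(2, 5)): offset=3, physical=[F,B,C,D,E,A,G,H], logical=[D,E,A,G,H,F,B,C]
After op 6 (replace(2, 'n')): offset=3, physical=[F,B,C,D,E,n,G,H], logical=[D,E,n,G,H,F,B,C]
After op 7 (swap(5, 4)): offset=3, physical=[H,B,C,D,E,n,G,F], logical=[D,E,n,G,F,H,B,C]
After op 8 (rotate(+1)): offset=4, physical=[H,B,C,D,E,n,G,F], logical=[E,n,G,F,H,B,C,D]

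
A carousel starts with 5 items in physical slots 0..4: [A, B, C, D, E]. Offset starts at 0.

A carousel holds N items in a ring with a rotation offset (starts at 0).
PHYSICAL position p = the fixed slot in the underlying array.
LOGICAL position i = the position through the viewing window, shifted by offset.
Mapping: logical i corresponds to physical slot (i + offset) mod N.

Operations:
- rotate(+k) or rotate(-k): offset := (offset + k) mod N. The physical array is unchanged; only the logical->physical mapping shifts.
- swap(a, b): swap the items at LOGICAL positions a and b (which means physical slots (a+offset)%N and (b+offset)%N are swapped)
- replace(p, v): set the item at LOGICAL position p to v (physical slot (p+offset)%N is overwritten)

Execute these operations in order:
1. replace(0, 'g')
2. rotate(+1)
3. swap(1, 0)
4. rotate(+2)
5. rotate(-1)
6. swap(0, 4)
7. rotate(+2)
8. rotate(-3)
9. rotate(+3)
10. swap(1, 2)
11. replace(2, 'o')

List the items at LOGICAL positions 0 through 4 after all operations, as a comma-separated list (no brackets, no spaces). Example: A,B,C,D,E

After op 1 (replace(0, 'g')): offset=0, physical=[g,B,C,D,E], logical=[g,B,C,D,E]
After op 2 (rotate(+1)): offset=1, physical=[g,B,C,D,E], logical=[B,C,D,E,g]
After op 3 (swap(1, 0)): offset=1, physical=[g,C,B,D,E], logical=[C,B,D,E,g]
After op 4 (rotate(+2)): offset=3, physical=[g,C,B,D,E], logical=[D,E,g,C,B]
After op 5 (rotate(-1)): offset=2, physical=[g,C,B,D,E], logical=[B,D,E,g,C]
After op 6 (swap(0, 4)): offset=2, physical=[g,B,C,D,E], logical=[C,D,E,g,B]
After op 7 (rotate(+2)): offset=4, physical=[g,B,C,D,E], logical=[E,g,B,C,D]
After op 8 (rotate(-3)): offset=1, physical=[g,B,C,D,E], logical=[B,C,D,E,g]
After op 9 (rotate(+3)): offset=4, physical=[g,B,C,D,E], logical=[E,g,B,C,D]
After op 10 (swap(1, 2)): offset=4, physical=[B,g,C,D,E], logical=[E,B,g,C,D]
After op 11 (replace(2, 'o')): offset=4, physical=[B,o,C,D,E], logical=[E,B,o,C,D]

Answer: E,B,o,C,D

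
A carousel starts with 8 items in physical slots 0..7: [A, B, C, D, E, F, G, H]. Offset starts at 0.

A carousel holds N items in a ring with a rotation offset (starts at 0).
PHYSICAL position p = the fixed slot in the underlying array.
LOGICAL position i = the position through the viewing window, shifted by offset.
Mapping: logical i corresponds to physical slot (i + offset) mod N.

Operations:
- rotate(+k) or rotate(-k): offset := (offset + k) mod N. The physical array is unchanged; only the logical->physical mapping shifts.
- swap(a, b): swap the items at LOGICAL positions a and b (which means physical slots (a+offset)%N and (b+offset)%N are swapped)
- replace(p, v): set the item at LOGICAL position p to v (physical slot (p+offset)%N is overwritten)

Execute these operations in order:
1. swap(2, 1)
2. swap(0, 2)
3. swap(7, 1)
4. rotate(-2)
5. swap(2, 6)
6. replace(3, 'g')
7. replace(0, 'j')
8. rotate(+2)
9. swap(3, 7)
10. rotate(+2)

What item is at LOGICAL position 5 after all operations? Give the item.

After op 1 (swap(2, 1)): offset=0, physical=[A,C,B,D,E,F,G,H], logical=[A,C,B,D,E,F,G,H]
After op 2 (swap(0, 2)): offset=0, physical=[B,C,A,D,E,F,G,H], logical=[B,C,A,D,E,F,G,H]
After op 3 (swap(7, 1)): offset=0, physical=[B,H,A,D,E,F,G,C], logical=[B,H,A,D,E,F,G,C]
After op 4 (rotate(-2)): offset=6, physical=[B,H,A,D,E,F,G,C], logical=[G,C,B,H,A,D,E,F]
After op 5 (swap(2, 6)): offset=6, physical=[E,H,A,D,B,F,G,C], logical=[G,C,E,H,A,D,B,F]
After op 6 (replace(3, 'g')): offset=6, physical=[E,g,A,D,B,F,G,C], logical=[G,C,E,g,A,D,B,F]
After op 7 (replace(0, 'j')): offset=6, physical=[E,g,A,D,B,F,j,C], logical=[j,C,E,g,A,D,B,F]
After op 8 (rotate(+2)): offset=0, physical=[E,g,A,D,B,F,j,C], logical=[E,g,A,D,B,F,j,C]
After op 9 (swap(3, 7)): offset=0, physical=[E,g,A,C,B,F,j,D], logical=[E,g,A,C,B,F,j,D]
After op 10 (rotate(+2)): offset=2, physical=[E,g,A,C,B,F,j,D], logical=[A,C,B,F,j,D,E,g]

Answer: D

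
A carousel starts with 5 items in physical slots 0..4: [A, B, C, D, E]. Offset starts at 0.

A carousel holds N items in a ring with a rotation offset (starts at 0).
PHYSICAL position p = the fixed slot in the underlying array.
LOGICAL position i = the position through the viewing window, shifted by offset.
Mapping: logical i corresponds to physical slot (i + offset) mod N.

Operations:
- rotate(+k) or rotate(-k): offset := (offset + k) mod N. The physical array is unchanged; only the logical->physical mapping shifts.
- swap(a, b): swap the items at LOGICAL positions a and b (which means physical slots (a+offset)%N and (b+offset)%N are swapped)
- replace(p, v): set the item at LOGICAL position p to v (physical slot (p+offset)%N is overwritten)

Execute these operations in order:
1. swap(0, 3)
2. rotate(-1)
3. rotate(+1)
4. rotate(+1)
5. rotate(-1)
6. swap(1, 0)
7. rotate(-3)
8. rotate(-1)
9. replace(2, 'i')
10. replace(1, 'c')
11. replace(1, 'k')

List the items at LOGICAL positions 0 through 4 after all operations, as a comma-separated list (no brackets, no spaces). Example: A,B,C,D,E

After op 1 (swap(0, 3)): offset=0, physical=[D,B,C,A,E], logical=[D,B,C,A,E]
After op 2 (rotate(-1)): offset=4, physical=[D,B,C,A,E], logical=[E,D,B,C,A]
After op 3 (rotate(+1)): offset=0, physical=[D,B,C,A,E], logical=[D,B,C,A,E]
After op 4 (rotate(+1)): offset=1, physical=[D,B,C,A,E], logical=[B,C,A,E,D]
After op 5 (rotate(-1)): offset=0, physical=[D,B,C,A,E], logical=[D,B,C,A,E]
After op 6 (swap(1, 0)): offset=0, physical=[B,D,C,A,E], logical=[B,D,C,A,E]
After op 7 (rotate(-3)): offset=2, physical=[B,D,C,A,E], logical=[C,A,E,B,D]
After op 8 (rotate(-1)): offset=1, physical=[B,D,C,A,E], logical=[D,C,A,E,B]
After op 9 (replace(2, 'i')): offset=1, physical=[B,D,C,i,E], logical=[D,C,i,E,B]
After op 10 (replace(1, 'c')): offset=1, physical=[B,D,c,i,E], logical=[D,c,i,E,B]
After op 11 (replace(1, 'k')): offset=1, physical=[B,D,k,i,E], logical=[D,k,i,E,B]

Answer: D,k,i,E,B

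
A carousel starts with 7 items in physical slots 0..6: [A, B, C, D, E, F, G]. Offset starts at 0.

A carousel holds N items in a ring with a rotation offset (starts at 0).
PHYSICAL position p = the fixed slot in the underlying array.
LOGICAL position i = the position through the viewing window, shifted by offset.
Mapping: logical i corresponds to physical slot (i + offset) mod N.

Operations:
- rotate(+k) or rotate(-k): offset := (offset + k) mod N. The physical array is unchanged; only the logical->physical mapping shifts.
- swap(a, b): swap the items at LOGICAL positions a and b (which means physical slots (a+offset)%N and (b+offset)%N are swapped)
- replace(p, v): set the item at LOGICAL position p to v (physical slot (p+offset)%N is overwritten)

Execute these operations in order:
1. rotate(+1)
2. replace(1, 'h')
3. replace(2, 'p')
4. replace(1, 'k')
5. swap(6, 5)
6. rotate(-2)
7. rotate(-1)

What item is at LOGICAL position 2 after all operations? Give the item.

After op 1 (rotate(+1)): offset=1, physical=[A,B,C,D,E,F,G], logical=[B,C,D,E,F,G,A]
After op 2 (replace(1, 'h')): offset=1, physical=[A,B,h,D,E,F,G], logical=[B,h,D,E,F,G,A]
After op 3 (replace(2, 'p')): offset=1, physical=[A,B,h,p,E,F,G], logical=[B,h,p,E,F,G,A]
After op 4 (replace(1, 'k')): offset=1, physical=[A,B,k,p,E,F,G], logical=[B,k,p,E,F,G,A]
After op 5 (swap(6, 5)): offset=1, physical=[G,B,k,p,E,F,A], logical=[B,k,p,E,F,A,G]
After op 6 (rotate(-2)): offset=6, physical=[G,B,k,p,E,F,A], logical=[A,G,B,k,p,E,F]
After op 7 (rotate(-1)): offset=5, physical=[G,B,k,p,E,F,A], logical=[F,A,G,B,k,p,E]

Answer: G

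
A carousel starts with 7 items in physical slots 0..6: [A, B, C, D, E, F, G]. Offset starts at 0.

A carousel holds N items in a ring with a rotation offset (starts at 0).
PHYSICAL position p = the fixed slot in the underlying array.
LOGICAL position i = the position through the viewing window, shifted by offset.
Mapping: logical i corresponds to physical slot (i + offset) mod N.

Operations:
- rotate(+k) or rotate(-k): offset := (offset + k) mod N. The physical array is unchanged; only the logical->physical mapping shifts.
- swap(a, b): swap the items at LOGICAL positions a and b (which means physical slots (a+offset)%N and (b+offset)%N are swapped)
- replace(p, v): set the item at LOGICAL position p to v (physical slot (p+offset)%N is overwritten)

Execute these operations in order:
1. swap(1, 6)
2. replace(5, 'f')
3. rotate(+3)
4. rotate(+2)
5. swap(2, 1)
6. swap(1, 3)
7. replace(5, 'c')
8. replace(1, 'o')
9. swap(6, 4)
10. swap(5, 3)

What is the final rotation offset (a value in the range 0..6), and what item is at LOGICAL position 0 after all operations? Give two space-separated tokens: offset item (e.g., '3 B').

After op 1 (swap(1, 6)): offset=0, physical=[A,G,C,D,E,F,B], logical=[A,G,C,D,E,F,B]
After op 2 (replace(5, 'f')): offset=0, physical=[A,G,C,D,E,f,B], logical=[A,G,C,D,E,f,B]
After op 3 (rotate(+3)): offset=3, physical=[A,G,C,D,E,f,B], logical=[D,E,f,B,A,G,C]
After op 4 (rotate(+2)): offset=5, physical=[A,G,C,D,E,f,B], logical=[f,B,A,G,C,D,E]
After op 5 (swap(2, 1)): offset=5, physical=[B,G,C,D,E,f,A], logical=[f,A,B,G,C,D,E]
After op 6 (swap(1, 3)): offset=5, physical=[B,A,C,D,E,f,G], logical=[f,G,B,A,C,D,E]
After op 7 (replace(5, 'c')): offset=5, physical=[B,A,C,c,E,f,G], logical=[f,G,B,A,C,c,E]
After op 8 (replace(1, 'o')): offset=5, physical=[B,A,C,c,E,f,o], logical=[f,o,B,A,C,c,E]
After op 9 (swap(6, 4)): offset=5, physical=[B,A,E,c,C,f,o], logical=[f,o,B,A,E,c,C]
After op 10 (swap(5, 3)): offset=5, physical=[B,c,E,A,C,f,o], logical=[f,o,B,c,E,A,C]

Answer: 5 f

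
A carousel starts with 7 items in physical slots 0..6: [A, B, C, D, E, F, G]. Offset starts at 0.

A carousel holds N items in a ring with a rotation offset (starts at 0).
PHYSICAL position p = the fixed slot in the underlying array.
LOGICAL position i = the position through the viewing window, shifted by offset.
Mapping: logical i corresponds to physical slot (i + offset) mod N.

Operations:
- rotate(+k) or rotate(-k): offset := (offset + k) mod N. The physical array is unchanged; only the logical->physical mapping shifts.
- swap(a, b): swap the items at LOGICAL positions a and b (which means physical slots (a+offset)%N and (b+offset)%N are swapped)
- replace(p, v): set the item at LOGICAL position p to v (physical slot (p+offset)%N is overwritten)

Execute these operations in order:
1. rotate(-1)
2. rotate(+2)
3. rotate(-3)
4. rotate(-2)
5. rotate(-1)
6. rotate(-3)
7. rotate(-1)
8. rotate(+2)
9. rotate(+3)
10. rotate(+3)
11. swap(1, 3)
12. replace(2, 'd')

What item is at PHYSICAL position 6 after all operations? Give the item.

After op 1 (rotate(-1)): offset=6, physical=[A,B,C,D,E,F,G], logical=[G,A,B,C,D,E,F]
After op 2 (rotate(+2)): offset=1, physical=[A,B,C,D,E,F,G], logical=[B,C,D,E,F,G,A]
After op 3 (rotate(-3)): offset=5, physical=[A,B,C,D,E,F,G], logical=[F,G,A,B,C,D,E]
After op 4 (rotate(-2)): offset=3, physical=[A,B,C,D,E,F,G], logical=[D,E,F,G,A,B,C]
After op 5 (rotate(-1)): offset=2, physical=[A,B,C,D,E,F,G], logical=[C,D,E,F,G,A,B]
After op 6 (rotate(-3)): offset=6, physical=[A,B,C,D,E,F,G], logical=[G,A,B,C,D,E,F]
After op 7 (rotate(-1)): offset=5, physical=[A,B,C,D,E,F,G], logical=[F,G,A,B,C,D,E]
After op 8 (rotate(+2)): offset=0, physical=[A,B,C,D,E,F,G], logical=[A,B,C,D,E,F,G]
After op 9 (rotate(+3)): offset=3, physical=[A,B,C,D,E,F,G], logical=[D,E,F,G,A,B,C]
After op 10 (rotate(+3)): offset=6, physical=[A,B,C,D,E,F,G], logical=[G,A,B,C,D,E,F]
After op 11 (swap(1, 3)): offset=6, physical=[C,B,A,D,E,F,G], logical=[G,C,B,A,D,E,F]
After op 12 (replace(2, 'd')): offset=6, physical=[C,d,A,D,E,F,G], logical=[G,C,d,A,D,E,F]

Answer: G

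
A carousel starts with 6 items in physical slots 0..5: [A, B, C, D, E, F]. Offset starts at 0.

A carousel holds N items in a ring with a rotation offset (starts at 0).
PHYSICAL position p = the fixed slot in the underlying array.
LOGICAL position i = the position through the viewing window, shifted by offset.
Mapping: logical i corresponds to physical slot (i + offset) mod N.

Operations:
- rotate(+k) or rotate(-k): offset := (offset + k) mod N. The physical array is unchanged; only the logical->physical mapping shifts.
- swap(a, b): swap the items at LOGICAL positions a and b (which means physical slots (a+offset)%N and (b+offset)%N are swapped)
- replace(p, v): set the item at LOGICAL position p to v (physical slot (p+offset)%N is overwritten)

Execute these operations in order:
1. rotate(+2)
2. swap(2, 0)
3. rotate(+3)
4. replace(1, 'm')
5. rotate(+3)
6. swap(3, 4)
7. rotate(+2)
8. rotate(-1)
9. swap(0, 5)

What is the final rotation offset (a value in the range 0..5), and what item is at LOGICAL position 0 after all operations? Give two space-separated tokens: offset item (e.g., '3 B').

Answer: 3 E

Derivation:
After op 1 (rotate(+2)): offset=2, physical=[A,B,C,D,E,F], logical=[C,D,E,F,A,B]
After op 2 (swap(2, 0)): offset=2, physical=[A,B,E,D,C,F], logical=[E,D,C,F,A,B]
After op 3 (rotate(+3)): offset=5, physical=[A,B,E,D,C,F], logical=[F,A,B,E,D,C]
After op 4 (replace(1, 'm')): offset=5, physical=[m,B,E,D,C,F], logical=[F,m,B,E,D,C]
After op 5 (rotate(+3)): offset=2, physical=[m,B,E,D,C,F], logical=[E,D,C,F,m,B]
After op 6 (swap(3, 4)): offset=2, physical=[F,B,E,D,C,m], logical=[E,D,C,m,F,B]
After op 7 (rotate(+2)): offset=4, physical=[F,B,E,D,C,m], logical=[C,m,F,B,E,D]
After op 8 (rotate(-1)): offset=3, physical=[F,B,E,D,C,m], logical=[D,C,m,F,B,E]
After op 9 (swap(0, 5)): offset=3, physical=[F,B,D,E,C,m], logical=[E,C,m,F,B,D]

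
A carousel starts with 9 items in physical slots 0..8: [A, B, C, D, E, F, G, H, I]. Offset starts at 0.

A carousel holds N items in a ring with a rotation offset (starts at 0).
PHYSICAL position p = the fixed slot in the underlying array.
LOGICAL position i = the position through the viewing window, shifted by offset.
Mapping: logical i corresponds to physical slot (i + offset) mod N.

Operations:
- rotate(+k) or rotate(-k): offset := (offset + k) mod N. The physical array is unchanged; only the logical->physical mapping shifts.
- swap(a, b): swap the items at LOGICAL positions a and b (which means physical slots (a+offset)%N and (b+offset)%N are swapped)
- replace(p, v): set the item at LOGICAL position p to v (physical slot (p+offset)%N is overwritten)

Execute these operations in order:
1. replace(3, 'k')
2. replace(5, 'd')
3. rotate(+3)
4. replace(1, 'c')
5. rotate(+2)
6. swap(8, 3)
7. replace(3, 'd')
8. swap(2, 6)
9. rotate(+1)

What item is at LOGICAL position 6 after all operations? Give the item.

After op 1 (replace(3, 'k')): offset=0, physical=[A,B,C,k,E,F,G,H,I], logical=[A,B,C,k,E,F,G,H,I]
After op 2 (replace(5, 'd')): offset=0, physical=[A,B,C,k,E,d,G,H,I], logical=[A,B,C,k,E,d,G,H,I]
After op 3 (rotate(+3)): offset=3, physical=[A,B,C,k,E,d,G,H,I], logical=[k,E,d,G,H,I,A,B,C]
After op 4 (replace(1, 'c')): offset=3, physical=[A,B,C,k,c,d,G,H,I], logical=[k,c,d,G,H,I,A,B,C]
After op 5 (rotate(+2)): offset=5, physical=[A,B,C,k,c,d,G,H,I], logical=[d,G,H,I,A,B,C,k,c]
After op 6 (swap(8, 3)): offset=5, physical=[A,B,C,k,I,d,G,H,c], logical=[d,G,H,c,A,B,C,k,I]
After op 7 (replace(3, 'd')): offset=5, physical=[A,B,C,k,I,d,G,H,d], logical=[d,G,H,d,A,B,C,k,I]
After op 8 (swap(2, 6)): offset=5, physical=[A,B,H,k,I,d,G,C,d], logical=[d,G,C,d,A,B,H,k,I]
After op 9 (rotate(+1)): offset=6, physical=[A,B,H,k,I,d,G,C,d], logical=[G,C,d,A,B,H,k,I,d]

Answer: k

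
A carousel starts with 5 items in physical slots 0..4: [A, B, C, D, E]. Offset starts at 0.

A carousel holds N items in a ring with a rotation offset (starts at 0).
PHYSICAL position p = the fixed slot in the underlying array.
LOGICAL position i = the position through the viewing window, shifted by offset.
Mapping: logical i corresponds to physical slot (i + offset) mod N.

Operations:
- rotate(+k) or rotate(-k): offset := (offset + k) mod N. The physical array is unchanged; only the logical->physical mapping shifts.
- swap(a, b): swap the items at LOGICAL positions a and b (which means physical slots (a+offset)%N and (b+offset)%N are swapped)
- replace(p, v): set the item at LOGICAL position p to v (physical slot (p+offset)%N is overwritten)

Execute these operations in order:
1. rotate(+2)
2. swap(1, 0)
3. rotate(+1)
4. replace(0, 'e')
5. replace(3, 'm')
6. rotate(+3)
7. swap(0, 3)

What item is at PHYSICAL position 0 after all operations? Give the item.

Answer: A

Derivation:
After op 1 (rotate(+2)): offset=2, physical=[A,B,C,D,E], logical=[C,D,E,A,B]
After op 2 (swap(1, 0)): offset=2, physical=[A,B,D,C,E], logical=[D,C,E,A,B]
After op 3 (rotate(+1)): offset=3, physical=[A,B,D,C,E], logical=[C,E,A,B,D]
After op 4 (replace(0, 'e')): offset=3, physical=[A,B,D,e,E], logical=[e,E,A,B,D]
After op 5 (replace(3, 'm')): offset=3, physical=[A,m,D,e,E], logical=[e,E,A,m,D]
After op 6 (rotate(+3)): offset=1, physical=[A,m,D,e,E], logical=[m,D,e,E,A]
After op 7 (swap(0, 3)): offset=1, physical=[A,E,D,e,m], logical=[E,D,e,m,A]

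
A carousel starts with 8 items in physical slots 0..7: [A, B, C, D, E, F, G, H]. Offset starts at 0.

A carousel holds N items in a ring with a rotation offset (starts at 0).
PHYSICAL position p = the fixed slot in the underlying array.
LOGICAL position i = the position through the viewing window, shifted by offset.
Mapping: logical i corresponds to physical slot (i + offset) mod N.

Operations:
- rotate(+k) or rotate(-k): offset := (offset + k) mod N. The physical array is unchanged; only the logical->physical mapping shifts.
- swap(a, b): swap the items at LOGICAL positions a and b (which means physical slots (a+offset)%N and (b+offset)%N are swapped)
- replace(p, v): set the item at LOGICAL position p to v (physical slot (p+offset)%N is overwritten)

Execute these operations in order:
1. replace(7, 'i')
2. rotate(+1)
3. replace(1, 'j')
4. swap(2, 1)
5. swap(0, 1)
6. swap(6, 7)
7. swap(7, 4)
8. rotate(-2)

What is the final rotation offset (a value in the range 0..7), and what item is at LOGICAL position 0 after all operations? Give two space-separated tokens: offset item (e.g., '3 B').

Answer: 7 A

Derivation:
After op 1 (replace(7, 'i')): offset=0, physical=[A,B,C,D,E,F,G,i], logical=[A,B,C,D,E,F,G,i]
After op 2 (rotate(+1)): offset=1, physical=[A,B,C,D,E,F,G,i], logical=[B,C,D,E,F,G,i,A]
After op 3 (replace(1, 'j')): offset=1, physical=[A,B,j,D,E,F,G,i], logical=[B,j,D,E,F,G,i,A]
After op 4 (swap(2, 1)): offset=1, physical=[A,B,D,j,E,F,G,i], logical=[B,D,j,E,F,G,i,A]
After op 5 (swap(0, 1)): offset=1, physical=[A,D,B,j,E,F,G,i], logical=[D,B,j,E,F,G,i,A]
After op 6 (swap(6, 7)): offset=1, physical=[i,D,B,j,E,F,G,A], logical=[D,B,j,E,F,G,A,i]
After op 7 (swap(7, 4)): offset=1, physical=[F,D,B,j,E,i,G,A], logical=[D,B,j,E,i,G,A,F]
After op 8 (rotate(-2)): offset=7, physical=[F,D,B,j,E,i,G,A], logical=[A,F,D,B,j,E,i,G]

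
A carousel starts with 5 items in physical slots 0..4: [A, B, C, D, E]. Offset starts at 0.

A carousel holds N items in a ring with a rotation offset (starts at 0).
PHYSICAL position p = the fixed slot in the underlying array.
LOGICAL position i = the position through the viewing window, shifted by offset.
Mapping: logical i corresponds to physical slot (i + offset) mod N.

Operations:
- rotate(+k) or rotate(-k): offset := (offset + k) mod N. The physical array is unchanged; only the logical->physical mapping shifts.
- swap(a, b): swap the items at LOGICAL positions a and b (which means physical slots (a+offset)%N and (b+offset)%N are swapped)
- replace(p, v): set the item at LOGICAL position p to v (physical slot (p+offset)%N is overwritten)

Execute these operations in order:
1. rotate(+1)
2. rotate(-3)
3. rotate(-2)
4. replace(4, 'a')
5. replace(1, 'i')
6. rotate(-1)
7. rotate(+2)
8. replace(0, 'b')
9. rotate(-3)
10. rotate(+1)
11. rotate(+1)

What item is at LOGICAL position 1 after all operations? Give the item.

After op 1 (rotate(+1)): offset=1, physical=[A,B,C,D,E], logical=[B,C,D,E,A]
After op 2 (rotate(-3)): offset=3, physical=[A,B,C,D,E], logical=[D,E,A,B,C]
After op 3 (rotate(-2)): offset=1, physical=[A,B,C,D,E], logical=[B,C,D,E,A]
After op 4 (replace(4, 'a')): offset=1, physical=[a,B,C,D,E], logical=[B,C,D,E,a]
After op 5 (replace(1, 'i')): offset=1, physical=[a,B,i,D,E], logical=[B,i,D,E,a]
After op 6 (rotate(-1)): offset=0, physical=[a,B,i,D,E], logical=[a,B,i,D,E]
After op 7 (rotate(+2)): offset=2, physical=[a,B,i,D,E], logical=[i,D,E,a,B]
After op 8 (replace(0, 'b')): offset=2, physical=[a,B,b,D,E], logical=[b,D,E,a,B]
After op 9 (rotate(-3)): offset=4, physical=[a,B,b,D,E], logical=[E,a,B,b,D]
After op 10 (rotate(+1)): offset=0, physical=[a,B,b,D,E], logical=[a,B,b,D,E]
After op 11 (rotate(+1)): offset=1, physical=[a,B,b,D,E], logical=[B,b,D,E,a]

Answer: b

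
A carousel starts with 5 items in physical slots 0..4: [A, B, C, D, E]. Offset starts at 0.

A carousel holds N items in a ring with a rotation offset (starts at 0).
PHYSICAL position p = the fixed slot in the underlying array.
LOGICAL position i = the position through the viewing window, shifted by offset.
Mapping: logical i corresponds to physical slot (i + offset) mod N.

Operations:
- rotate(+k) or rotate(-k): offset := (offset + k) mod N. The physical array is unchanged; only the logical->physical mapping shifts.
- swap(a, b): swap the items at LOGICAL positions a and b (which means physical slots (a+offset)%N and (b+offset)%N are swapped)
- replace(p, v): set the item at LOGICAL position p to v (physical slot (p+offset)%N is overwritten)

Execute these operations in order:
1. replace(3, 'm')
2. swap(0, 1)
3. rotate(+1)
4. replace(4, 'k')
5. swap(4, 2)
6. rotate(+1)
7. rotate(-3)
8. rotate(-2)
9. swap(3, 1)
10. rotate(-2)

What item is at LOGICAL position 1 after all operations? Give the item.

Answer: A

Derivation:
After op 1 (replace(3, 'm')): offset=0, physical=[A,B,C,m,E], logical=[A,B,C,m,E]
After op 2 (swap(0, 1)): offset=0, physical=[B,A,C,m,E], logical=[B,A,C,m,E]
After op 3 (rotate(+1)): offset=1, physical=[B,A,C,m,E], logical=[A,C,m,E,B]
After op 4 (replace(4, 'k')): offset=1, physical=[k,A,C,m,E], logical=[A,C,m,E,k]
After op 5 (swap(4, 2)): offset=1, physical=[m,A,C,k,E], logical=[A,C,k,E,m]
After op 6 (rotate(+1)): offset=2, physical=[m,A,C,k,E], logical=[C,k,E,m,A]
After op 7 (rotate(-3)): offset=4, physical=[m,A,C,k,E], logical=[E,m,A,C,k]
After op 8 (rotate(-2)): offset=2, physical=[m,A,C,k,E], logical=[C,k,E,m,A]
After op 9 (swap(3, 1)): offset=2, physical=[k,A,C,m,E], logical=[C,m,E,k,A]
After op 10 (rotate(-2)): offset=0, physical=[k,A,C,m,E], logical=[k,A,C,m,E]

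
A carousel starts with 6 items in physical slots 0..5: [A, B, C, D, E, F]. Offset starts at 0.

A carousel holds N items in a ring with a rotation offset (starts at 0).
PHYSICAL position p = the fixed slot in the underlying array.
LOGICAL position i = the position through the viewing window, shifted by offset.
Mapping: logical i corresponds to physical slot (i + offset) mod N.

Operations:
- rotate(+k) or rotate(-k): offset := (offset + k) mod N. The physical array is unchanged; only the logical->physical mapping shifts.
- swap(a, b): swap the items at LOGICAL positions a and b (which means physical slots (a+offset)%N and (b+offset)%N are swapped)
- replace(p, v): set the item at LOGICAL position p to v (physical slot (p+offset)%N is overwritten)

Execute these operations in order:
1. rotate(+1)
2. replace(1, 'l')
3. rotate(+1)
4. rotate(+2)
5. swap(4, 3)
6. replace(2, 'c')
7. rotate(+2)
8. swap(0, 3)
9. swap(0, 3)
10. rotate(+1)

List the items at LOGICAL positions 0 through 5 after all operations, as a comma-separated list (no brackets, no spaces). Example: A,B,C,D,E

After op 1 (rotate(+1)): offset=1, physical=[A,B,C,D,E,F], logical=[B,C,D,E,F,A]
After op 2 (replace(1, 'l')): offset=1, physical=[A,B,l,D,E,F], logical=[B,l,D,E,F,A]
After op 3 (rotate(+1)): offset=2, physical=[A,B,l,D,E,F], logical=[l,D,E,F,A,B]
After op 4 (rotate(+2)): offset=4, physical=[A,B,l,D,E,F], logical=[E,F,A,B,l,D]
After op 5 (swap(4, 3)): offset=4, physical=[A,l,B,D,E,F], logical=[E,F,A,l,B,D]
After op 6 (replace(2, 'c')): offset=4, physical=[c,l,B,D,E,F], logical=[E,F,c,l,B,D]
After op 7 (rotate(+2)): offset=0, physical=[c,l,B,D,E,F], logical=[c,l,B,D,E,F]
After op 8 (swap(0, 3)): offset=0, physical=[D,l,B,c,E,F], logical=[D,l,B,c,E,F]
After op 9 (swap(0, 3)): offset=0, physical=[c,l,B,D,E,F], logical=[c,l,B,D,E,F]
After op 10 (rotate(+1)): offset=1, physical=[c,l,B,D,E,F], logical=[l,B,D,E,F,c]

Answer: l,B,D,E,F,c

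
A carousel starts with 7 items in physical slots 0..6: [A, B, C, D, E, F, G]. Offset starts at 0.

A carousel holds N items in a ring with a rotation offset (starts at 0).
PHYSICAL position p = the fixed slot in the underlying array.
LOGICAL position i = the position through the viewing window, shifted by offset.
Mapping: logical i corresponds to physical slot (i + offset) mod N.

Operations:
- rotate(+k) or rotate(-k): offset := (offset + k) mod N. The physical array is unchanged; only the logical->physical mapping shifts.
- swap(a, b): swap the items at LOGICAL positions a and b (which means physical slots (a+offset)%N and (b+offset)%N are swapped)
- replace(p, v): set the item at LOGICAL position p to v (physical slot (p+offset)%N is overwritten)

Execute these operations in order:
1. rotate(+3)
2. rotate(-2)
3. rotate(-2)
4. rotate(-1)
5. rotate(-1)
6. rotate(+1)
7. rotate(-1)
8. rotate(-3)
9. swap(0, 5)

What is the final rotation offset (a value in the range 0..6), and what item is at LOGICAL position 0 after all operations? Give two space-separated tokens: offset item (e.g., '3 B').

After op 1 (rotate(+3)): offset=3, physical=[A,B,C,D,E,F,G], logical=[D,E,F,G,A,B,C]
After op 2 (rotate(-2)): offset=1, physical=[A,B,C,D,E,F,G], logical=[B,C,D,E,F,G,A]
After op 3 (rotate(-2)): offset=6, physical=[A,B,C,D,E,F,G], logical=[G,A,B,C,D,E,F]
After op 4 (rotate(-1)): offset=5, physical=[A,B,C,D,E,F,G], logical=[F,G,A,B,C,D,E]
After op 5 (rotate(-1)): offset=4, physical=[A,B,C,D,E,F,G], logical=[E,F,G,A,B,C,D]
After op 6 (rotate(+1)): offset=5, physical=[A,B,C,D,E,F,G], logical=[F,G,A,B,C,D,E]
After op 7 (rotate(-1)): offset=4, physical=[A,B,C,D,E,F,G], logical=[E,F,G,A,B,C,D]
After op 8 (rotate(-3)): offset=1, physical=[A,B,C,D,E,F,G], logical=[B,C,D,E,F,G,A]
After op 9 (swap(0, 5)): offset=1, physical=[A,G,C,D,E,F,B], logical=[G,C,D,E,F,B,A]

Answer: 1 G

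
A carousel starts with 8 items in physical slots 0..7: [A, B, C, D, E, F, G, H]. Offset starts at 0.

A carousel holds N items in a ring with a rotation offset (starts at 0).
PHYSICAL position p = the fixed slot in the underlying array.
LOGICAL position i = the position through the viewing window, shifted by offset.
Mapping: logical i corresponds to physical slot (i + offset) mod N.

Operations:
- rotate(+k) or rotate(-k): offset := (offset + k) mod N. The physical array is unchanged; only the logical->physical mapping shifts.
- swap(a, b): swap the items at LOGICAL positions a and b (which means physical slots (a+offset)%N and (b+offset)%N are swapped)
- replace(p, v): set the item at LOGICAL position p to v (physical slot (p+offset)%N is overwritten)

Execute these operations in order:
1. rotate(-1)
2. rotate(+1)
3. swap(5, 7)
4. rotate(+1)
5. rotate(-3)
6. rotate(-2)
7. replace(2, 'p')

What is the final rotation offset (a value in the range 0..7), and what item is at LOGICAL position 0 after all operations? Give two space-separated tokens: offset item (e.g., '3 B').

After op 1 (rotate(-1)): offset=7, physical=[A,B,C,D,E,F,G,H], logical=[H,A,B,C,D,E,F,G]
After op 2 (rotate(+1)): offset=0, physical=[A,B,C,D,E,F,G,H], logical=[A,B,C,D,E,F,G,H]
After op 3 (swap(5, 7)): offset=0, physical=[A,B,C,D,E,H,G,F], logical=[A,B,C,D,E,H,G,F]
After op 4 (rotate(+1)): offset=1, physical=[A,B,C,D,E,H,G,F], logical=[B,C,D,E,H,G,F,A]
After op 5 (rotate(-3)): offset=6, physical=[A,B,C,D,E,H,G,F], logical=[G,F,A,B,C,D,E,H]
After op 6 (rotate(-2)): offset=4, physical=[A,B,C,D,E,H,G,F], logical=[E,H,G,F,A,B,C,D]
After op 7 (replace(2, 'p')): offset=4, physical=[A,B,C,D,E,H,p,F], logical=[E,H,p,F,A,B,C,D]

Answer: 4 E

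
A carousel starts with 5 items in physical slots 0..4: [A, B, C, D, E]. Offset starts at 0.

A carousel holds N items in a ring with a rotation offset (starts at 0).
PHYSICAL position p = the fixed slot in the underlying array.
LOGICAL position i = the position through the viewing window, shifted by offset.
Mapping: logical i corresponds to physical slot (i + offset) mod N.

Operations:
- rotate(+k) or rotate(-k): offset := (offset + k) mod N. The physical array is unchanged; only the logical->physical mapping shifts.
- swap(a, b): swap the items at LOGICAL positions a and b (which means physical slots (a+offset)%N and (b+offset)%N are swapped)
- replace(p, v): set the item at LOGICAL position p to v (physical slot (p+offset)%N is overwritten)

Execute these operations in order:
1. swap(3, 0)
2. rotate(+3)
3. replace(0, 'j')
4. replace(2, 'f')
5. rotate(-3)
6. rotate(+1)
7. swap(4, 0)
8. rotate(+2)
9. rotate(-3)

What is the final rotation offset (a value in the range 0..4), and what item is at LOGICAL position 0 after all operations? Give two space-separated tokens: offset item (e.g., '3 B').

After op 1 (swap(3, 0)): offset=0, physical=[D,B,C,A,E], logical=[D,B,C,A,E]
After op 2 (rotate(+3)): offset=3, physical=[D,B,C,A,E], logical=[A,E,D,B,C]
After op 3 (replace(0, 'j')): offset=3, physical=[D,B,C,j,E], logical=[j,E,D,B,C]
After op 4 (replace(2, 'f')): offset=3, physical=[f,B,C,j,E], logical=[j,E,f,B,C]
After op 5 (rotate(-3)): offset=0, physical=[f,B,C,j,E], logical=[f,B,C,j,E]
After op 6 (rotate(+1)): offset=1, physical=[f,B,C,j,E], logical=[B,C,j,E,f]
After op 7 (swap(4, 0)): offset=1, physical=[B,f,C,j,E], logical=[f,C,j,E,B]
After op 8 (rotate(+2)): offset=3, physical=[B,f,C,j,E], logical=[j,E,B,f,C]
After op 9 (rotate(-3)): offset=0, physical=[B,f,C,j,E], logical=[B,f,C,j,E]

Answer: 0 B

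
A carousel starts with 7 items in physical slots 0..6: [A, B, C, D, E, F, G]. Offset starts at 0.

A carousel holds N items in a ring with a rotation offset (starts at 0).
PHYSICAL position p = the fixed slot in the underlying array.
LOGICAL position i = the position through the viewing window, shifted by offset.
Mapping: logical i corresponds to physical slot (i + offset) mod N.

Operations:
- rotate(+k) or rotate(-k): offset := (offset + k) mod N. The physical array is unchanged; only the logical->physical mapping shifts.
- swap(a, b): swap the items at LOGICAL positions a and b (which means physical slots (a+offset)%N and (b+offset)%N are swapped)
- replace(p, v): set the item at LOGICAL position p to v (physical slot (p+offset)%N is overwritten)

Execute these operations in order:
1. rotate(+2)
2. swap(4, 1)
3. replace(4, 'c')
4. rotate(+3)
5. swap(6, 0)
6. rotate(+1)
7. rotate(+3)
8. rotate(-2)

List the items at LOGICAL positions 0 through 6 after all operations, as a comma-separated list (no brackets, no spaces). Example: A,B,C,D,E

Answer: A,B,C,G,F,E,c

Derivation:
After op 1 (rotate(+2)): offset=2, physical=[A,B,C,D,E,F,G], logical=[C,D,E,F,G,A,B]
After op 2 (swap(4, 1)): offset=2, physical=[A,B,C,G,E,F,D], logical=[C,G,E,F,D,A,B]
After op 3 (replace(4, 'c')): offset=2, physical=[A,B,C,G,E,F,c], logical=[C,G,E,F,c,A,B]
After op 4 (rotate(+3)): offset=5, physical=[A,B,C,G,E,F,c], logical=[F,c,A,B,C,G,E]
After op 5 (swap(6, 0)): offset=5, physical=[A,B,C,G,F,E,c], logical=[E,c,A,B,C,G,F]
After op 6 (rotate(+1)): offset=6, physical=[A,B,C,G,F,E,c], logical=[c,A,B,C,G,F,E]
After op 7 (rotate(+3)): offset=2, physical=[A,B,C,G,F,E,c], logical=[C,G,F,E,c,A,B]
After op 8 (rotate(-2)): offset=0, physical=[A,B,C,G,F,E,c], logical=[A,B,C,G,F,E,c]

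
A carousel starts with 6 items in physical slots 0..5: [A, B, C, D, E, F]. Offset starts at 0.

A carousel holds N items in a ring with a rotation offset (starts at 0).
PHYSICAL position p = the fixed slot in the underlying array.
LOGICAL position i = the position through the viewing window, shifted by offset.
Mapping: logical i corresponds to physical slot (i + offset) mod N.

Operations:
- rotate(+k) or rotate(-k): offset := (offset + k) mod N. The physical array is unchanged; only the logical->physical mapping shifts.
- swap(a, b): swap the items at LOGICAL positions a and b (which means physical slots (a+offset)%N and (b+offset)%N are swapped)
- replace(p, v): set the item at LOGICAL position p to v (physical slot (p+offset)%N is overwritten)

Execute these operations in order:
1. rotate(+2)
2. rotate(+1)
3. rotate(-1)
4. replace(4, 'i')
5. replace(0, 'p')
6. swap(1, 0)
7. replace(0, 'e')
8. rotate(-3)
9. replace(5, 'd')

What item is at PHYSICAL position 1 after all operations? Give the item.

After op 1 (rotate(+2)): offset=2, physical=[A,B,C,D,E,F], logical=[C,D,E,F,A,B]
After op 2 (rotate(+1)): offset=3, physical=[A,B,C,D,E,F], logical=[D,E,F,A,B,C]
After op 3 (rotate(-1)): offset=2, physical=[A,B,C,D,E,F], logical=[C,D,E,F,A,B]
After op 4 (replace(4, 'i')): offset=2, physical=[i,B,C,D,E,F], logical=[C,D,E,F,i,B]
After op 5 (replace(0, 'p')): offset=2, physical=[i,B,p,D,E,F], logical=[p,D,E,F,i,B]
After op 6 (swap(1, 0)): offset=2, physical=[i,B,D,p,E,F], logical=[D,p,E,F,i,B]
After op 7 (replace(0, 'e')): offset=2, physical=[i,B,e,p,E,F], logical=[e,p,E,F,i,B]
After op 8 (rotate(-3)): offset=5, physical=[i,B,e,p,E,F], logical=[F,i,B,e,p,E]
After op 9 (replace(5, 'd')): offset=5, physical=[i,B,e,p,d,F], logical=[F,i,B,e,p,d]

Answer: B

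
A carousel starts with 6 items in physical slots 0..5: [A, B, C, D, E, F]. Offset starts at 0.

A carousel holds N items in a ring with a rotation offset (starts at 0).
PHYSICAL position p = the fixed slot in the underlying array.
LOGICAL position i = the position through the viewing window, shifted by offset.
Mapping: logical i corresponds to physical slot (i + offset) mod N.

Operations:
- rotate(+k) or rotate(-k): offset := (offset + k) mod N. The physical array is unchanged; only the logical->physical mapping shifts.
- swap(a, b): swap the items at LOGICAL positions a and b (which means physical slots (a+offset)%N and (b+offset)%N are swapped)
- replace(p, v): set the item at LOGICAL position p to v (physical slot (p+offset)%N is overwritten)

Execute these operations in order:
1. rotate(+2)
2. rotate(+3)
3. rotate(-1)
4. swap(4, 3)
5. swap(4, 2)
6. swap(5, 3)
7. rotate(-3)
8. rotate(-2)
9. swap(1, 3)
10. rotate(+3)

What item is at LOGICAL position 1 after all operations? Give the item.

After op 1 (rotate(+2)): offset=2, physical=[A,B,C,D,E,F], logical=[C,D,E,F,A,B]
After op 2 (rotate(+3)): offset=5, physical=[A,B,C,D,E,F], logical=[F,A,B,C,D,E]
After op 3 (rotate(-1)): offset=4, physical=[A,B,C,D,E,F], logical=[E,F,A,B,C,D]
After op 4 (swap(4, 3)): offset=4, physical=[A,C,B,D,E,F], logical=[E,F,A,C,B,D]
After op 5 (swap(4, 2)): offset=4, physical=[B,C,A,D,E,F], logical=[E,F,B,C,A,D]
After op 6 (swap(5, 3)): offset=4, physical=[B,D,A,C,E,F], logical=[E,F,B,D,A,C]
After op 7 (rotate(-3)): offset=1, physical=[B,D,A,C,E,F], logical=[D,A,C,E,F,B]
After op 8 (rotate(-2)): offset=5, physical=[B,D,A,C,E,F], logical=[F,B,D,A,C,E]
After op 9 (swap(1, 3)): offset=5, physical=[A,D,B,C,E,F], logical=[F,A,D,B,C,E]
After op 10 (rotate(+3)): offset=2, physical=[A,D,B,C,E,F], logical=[B,C,E,F,A,D]

Answer: C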